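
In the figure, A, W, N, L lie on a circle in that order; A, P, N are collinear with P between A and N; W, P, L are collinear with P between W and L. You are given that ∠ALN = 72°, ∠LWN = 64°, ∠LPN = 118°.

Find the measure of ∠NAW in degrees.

∠NAW = 18°

1. ∠LAN = 64°  [same arc NL]
2. ∠APW = 118°  [vertical angles at P]
3. ∠ANL = 44°  [△ANL]
4. ∠AWL = 44°  [same arc AL]
5. ∠NAW = 18°  [△APW]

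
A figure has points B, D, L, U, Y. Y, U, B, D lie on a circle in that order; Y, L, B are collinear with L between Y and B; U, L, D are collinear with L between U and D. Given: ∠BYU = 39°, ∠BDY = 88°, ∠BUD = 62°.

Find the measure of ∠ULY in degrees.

1. ∠BUY = 92°  [cyclic YUBD, opposite ∠U+∠D]
2. ∠UBY = 49°  [△YUB]
3. ∠BLU = 69°  [△ULB]
4. ∠ULY = 111°  [linear pair at L on YB]

∠ULY = 111°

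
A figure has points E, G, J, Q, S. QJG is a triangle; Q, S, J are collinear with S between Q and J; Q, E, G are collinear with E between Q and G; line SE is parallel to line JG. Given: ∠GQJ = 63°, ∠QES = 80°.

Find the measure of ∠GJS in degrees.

∠GJS = 37°

1. ∠EQS = 63°  [S on QJ, E on QG]
2. ∠ESQ = 37°  [△QSE]
3. ∠ESJ = 143°  [linear pair at S on QJ]
4. ∠GJS = 37°  [SE∥JG, co-interior at J–S]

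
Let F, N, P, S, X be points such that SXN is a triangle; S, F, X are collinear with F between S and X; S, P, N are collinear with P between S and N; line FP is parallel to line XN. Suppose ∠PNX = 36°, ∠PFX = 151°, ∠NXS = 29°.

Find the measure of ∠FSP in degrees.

1. ∠SNX = 36°  [P on ray NS]
2. ∠PFS = 29°  [linear pair at F on SX]
3. ∠FPS = 36°  [FP∥XN, corresponding at P]
4. ∠FSP = 115°  [△SFP]

∠FSP = 115°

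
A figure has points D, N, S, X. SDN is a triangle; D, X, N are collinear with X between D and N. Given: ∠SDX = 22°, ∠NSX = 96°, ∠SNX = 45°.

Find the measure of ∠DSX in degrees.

∠DSX = 17°

1. ∠NXS = 39°  [△SXN]
2. ∠DXS = 141°  [linear pair at X on DN]
3. ∠DSX = 17°  [△SDX]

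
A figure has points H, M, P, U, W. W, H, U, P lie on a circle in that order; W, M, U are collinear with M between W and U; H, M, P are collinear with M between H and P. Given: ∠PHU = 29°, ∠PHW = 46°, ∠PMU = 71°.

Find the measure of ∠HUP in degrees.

1. ∠PUW = 46°  [same arc WP]
2. ∠HPU = 63°  [△UMP]
3. ∠HUP = 88°  [△HUP]

∠HUP = 88°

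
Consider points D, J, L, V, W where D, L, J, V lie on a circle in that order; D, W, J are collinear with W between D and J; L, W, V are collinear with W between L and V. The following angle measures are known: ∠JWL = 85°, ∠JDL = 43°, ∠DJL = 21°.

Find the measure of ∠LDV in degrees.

1. ∠DWL = 95°  [linear pair at W on DJ]
2. ∠DLV = 42°  [△DWL]
3. ∠DVL = 21°  [same arc DL]
4. ∠LDV = 117°  [△DLV]

∠LDV = 117°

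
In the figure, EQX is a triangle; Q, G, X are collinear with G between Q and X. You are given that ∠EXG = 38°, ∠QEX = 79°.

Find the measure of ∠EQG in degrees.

∠EQG = 63°

1. ∠EXQ = 38°  [G on ray XQ]
2. ∠EQX = 63°  [△EQX]
3. ∠EQG = 63°  [G on ray QX]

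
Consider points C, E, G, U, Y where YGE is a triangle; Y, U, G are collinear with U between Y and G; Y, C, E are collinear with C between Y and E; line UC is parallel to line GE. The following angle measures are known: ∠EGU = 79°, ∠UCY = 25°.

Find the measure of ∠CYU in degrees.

∠CYU = 76°

1. ∠EGY = 79°  [U on ray GY]
2. ∠GEY = 25°  [UC∥GE, corresponding at C]
3. ∠EYG = 76°  [△YGE]
4. ∠CYU = 76°  [U on YG, C on YE]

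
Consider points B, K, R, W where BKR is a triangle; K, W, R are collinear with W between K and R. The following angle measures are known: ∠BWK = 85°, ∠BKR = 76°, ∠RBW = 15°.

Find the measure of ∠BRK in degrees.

1. ∠BWR = 95°  [linear pair at W on KR]
2. ∠BRW = 70°  [△BWR]
3. ∠BRK = 70°  [W on ray RK]

∠BRK = 70°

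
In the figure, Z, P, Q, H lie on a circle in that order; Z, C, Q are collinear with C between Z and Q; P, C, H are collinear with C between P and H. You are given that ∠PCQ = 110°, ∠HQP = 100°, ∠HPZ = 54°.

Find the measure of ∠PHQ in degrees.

∠PHQ = 56°

1. ∠HCZ = 110°  [vertical angles at C]
2. ∠HQZ = 54°  [same arc ZH]
3. ∠HCQ = 70°  [linear pair at C on ZQ]
4. ∠PHQ = 56°  [△QCH]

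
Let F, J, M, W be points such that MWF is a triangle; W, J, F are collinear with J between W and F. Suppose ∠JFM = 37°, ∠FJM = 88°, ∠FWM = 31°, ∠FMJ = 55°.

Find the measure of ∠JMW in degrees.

∠JMW = 57°

1. ∠MJW = 92°  [linear pair at J on WF]
2. ∠JWM = 31°  [J on ray WF]
3. ∠JMW = 57°  [△MWJ]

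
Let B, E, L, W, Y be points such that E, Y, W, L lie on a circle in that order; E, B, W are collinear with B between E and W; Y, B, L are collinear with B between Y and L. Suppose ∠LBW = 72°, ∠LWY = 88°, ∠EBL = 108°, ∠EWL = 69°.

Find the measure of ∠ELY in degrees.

1. ∠LEY = 92°  [cyclic EYWL, opposite ∠E+∠W]
2. ∠EYL = 69°  [same arc EL]
3. ∠ELY = 19°  [△EYL]

∠ELY = 19°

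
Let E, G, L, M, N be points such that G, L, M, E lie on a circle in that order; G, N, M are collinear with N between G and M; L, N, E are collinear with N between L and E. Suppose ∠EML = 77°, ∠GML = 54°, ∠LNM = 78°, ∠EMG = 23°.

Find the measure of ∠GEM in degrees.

∠GEM = 109°

1. ∠GEL = 54°  [same arc GL]
2. ∠ENG = 78°  [vertical angles at N]
3. ∠EGM = 48°  [△GNE]
4. ∠GEM = 109°  [△GME]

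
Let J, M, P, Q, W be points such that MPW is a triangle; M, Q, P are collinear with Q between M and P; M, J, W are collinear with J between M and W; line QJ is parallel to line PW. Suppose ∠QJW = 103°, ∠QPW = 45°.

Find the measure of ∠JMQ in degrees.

1. ∠MJQ = 77°  [linear pair at J on MW]
2. ∠MPW = 45°  [Q on ray PM]
3. ∠MWP = 77°  [QJ∥PW, corresponding at J]
4. ∠PMW = 58°  [△MPW]
5. ∠JMQ = 58°  [Q on MP, J on MW]

∠JMQ = 58°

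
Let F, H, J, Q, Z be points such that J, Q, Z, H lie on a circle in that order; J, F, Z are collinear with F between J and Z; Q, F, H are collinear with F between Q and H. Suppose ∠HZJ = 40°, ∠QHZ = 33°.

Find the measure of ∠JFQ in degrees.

1. ∠HQJ = 40°  [same arc JH]
2. ∠QJZ = 33°  [same arc QZ]
3. ∠JFQ = 107°  [△JFQ]

∠JFQ = 107°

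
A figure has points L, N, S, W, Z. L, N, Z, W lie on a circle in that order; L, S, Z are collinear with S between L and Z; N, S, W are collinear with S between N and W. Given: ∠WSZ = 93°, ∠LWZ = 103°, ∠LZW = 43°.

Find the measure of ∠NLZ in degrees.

1. ∠LSN = 93°  [vertical angles at S]
2. ∠LNW = 43°  [same arc LW]
3. ∠NLZ = 44°  [△LSN]

∠NLZ = 44°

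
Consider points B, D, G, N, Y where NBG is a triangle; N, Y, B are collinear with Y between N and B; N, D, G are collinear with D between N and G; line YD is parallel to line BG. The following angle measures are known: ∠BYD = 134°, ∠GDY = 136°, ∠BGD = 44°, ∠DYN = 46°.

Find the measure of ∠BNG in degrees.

1. ∠BGN = 44°  [D on ray GN]
2. ∠GBN = 46°  [YD∥BG, corresponding at Y]
3. ∠BNG = 90°  [△NBG]

∠BNG = 90°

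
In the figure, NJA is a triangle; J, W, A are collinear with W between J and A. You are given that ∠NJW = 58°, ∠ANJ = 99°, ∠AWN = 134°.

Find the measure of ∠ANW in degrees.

1. ∠AJN = 58°  [W on ray JA]
2. ∠JAN = 23°  [△NJA]
3. ∠NAW = 23°  [W on ray AJ]
4. ∠ANW = 23°  [△NWA]

∠ANW = 23°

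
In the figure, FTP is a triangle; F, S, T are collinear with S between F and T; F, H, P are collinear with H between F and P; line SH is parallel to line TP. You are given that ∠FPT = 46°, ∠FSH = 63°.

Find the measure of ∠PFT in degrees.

1. ∠FHS = 46°  [SH∥TP, corresponding at H]
2. ∠HFS = 71°  [△FSH]
3. ∠PFT = 71°  [S on FT, H on FP]

∠PFT = 71°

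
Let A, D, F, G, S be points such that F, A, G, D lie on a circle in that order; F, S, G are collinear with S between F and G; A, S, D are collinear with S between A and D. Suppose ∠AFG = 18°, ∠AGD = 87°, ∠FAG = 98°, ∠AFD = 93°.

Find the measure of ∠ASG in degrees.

∠ASG = 41°

1. ∠ADG = 18°  [same arc AG]
2. ∠AGF = 64°  [△FAG]
3. ∠DAG = 75°  [△AGD]
4. ∠ASG = 41°  [△ASG]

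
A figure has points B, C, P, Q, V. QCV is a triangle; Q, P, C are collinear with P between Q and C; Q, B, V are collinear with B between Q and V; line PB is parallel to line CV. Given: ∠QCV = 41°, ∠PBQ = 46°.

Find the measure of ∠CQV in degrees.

∠CQV = 93°

1. ∠BPQ = 41°  [PB∥CV, corresponding at P]
2. ∠BQP = 93°  [△QPB]
3. ∠CQV = 93°  [P on QC, B on QV]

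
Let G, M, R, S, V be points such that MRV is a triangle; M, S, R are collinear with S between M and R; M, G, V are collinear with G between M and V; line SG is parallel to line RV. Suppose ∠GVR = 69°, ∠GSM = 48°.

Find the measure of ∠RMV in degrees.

1. ∠MVR = 69°  [G on ray VM]
2. ∠MRV = 48°  [SG∥RV, corresponding at S]
3. ∠RMV = 63°  [△MRV]

∠RMV = 63°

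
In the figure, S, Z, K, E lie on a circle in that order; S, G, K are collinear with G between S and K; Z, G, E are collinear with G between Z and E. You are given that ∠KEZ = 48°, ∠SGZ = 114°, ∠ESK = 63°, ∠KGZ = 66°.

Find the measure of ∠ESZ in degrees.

∠ESZ = 111°

1. ∠EZK = 63°  [same arc KE]
2. ∠EKZ = 69°  [△ZKE]
3. ∠ESZ = 111°  [cyclic SZKE, opposite ∠S+∠K]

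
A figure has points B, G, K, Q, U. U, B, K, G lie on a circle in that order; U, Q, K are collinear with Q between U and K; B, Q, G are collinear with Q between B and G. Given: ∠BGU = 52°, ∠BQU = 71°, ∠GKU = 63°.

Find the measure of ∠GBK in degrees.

∠GBK = 19°

1. ∠BKU = 52°  [same arc UB]
2. ∠BQK = 109°  [linear pair at Q on UK]
3. ∠GBK = 19°  [△BQK]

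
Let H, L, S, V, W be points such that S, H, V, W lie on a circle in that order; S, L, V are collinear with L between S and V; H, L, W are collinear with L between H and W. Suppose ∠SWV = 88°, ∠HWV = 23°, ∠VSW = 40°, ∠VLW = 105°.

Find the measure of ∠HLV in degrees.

∠HLV = 75°

1. ∠SHV = 92°  [cyclic SHVW, opposite ∠H+∠W]
2. ∠HSV = 23°  [same arc HV]
3. ∠VHW = 40°  [same arc VW]
4. ∠HVS = 65°  [△SHV]
5. ∠HLV = 75°  [△HLV]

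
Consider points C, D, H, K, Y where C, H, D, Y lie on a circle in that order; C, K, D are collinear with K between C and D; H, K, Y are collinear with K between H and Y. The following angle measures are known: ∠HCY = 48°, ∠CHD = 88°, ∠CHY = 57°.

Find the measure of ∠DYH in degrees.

1. ∠CYH = 75°  [△CHY]
2. ∠CDH = 75°  [same arc CH]
3. ∠DCH = 17°  [△CHD]
4. ∠DYH = 17°  [same arc HD]

∠DYH = 17°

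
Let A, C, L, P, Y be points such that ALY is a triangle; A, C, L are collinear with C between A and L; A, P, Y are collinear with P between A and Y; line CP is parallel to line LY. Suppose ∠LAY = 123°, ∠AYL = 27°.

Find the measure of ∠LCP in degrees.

1. ∠ALY = 30°  [△ALY]
2. ∠ACP = 30°  [CP∥LY, corresponding at C]
3. ∠LCP = 150°  [linear pair at C on AL]

∠LCP = 150°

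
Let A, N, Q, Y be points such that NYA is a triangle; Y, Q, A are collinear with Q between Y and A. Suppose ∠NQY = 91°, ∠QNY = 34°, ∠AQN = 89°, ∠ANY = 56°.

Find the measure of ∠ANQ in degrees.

∠ANQ = 22°

1. ∠NYQ = 55°  [△NYQ]
2. ∠AYN = 55°  [Q on ray YA]
3. ∠NAY = 69°  [△NYA]
4. ∠NAQ = 69°  [Q on ray AY]
5. ∠ANQ = 22°  [△NQA]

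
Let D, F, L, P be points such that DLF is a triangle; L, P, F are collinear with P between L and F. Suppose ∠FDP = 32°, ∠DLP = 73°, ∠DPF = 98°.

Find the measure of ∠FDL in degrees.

1. ∠DFP = 50°  [△DPF]
2. ∠DLF = 73°  [P on ray LF]
3. ∠DFL = 50°  [P on ray FL]
4. ∠FDL = 57°  [△DLF]

∠FDL = 57°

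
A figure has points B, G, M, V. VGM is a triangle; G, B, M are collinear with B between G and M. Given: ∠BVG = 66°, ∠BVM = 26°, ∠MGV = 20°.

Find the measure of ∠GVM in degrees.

∠GVM = 92°

1. ∠BGV = 20°  [B on ray GM]
2. ∠GBV = 94°  [△VGB]
3. ∠MBV = 86°  [linear pair at B on GM]
4. ∠BMV = 68°  [△VBM]
5. ∠GMV = 68°  [B on ray MG]
6. ∠GVM = 92°  [△VGM]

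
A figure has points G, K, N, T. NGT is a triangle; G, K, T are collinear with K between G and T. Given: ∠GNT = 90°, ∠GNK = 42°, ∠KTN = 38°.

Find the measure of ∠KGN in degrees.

∠KGN = 52°

1. ∠GTN = 38°  [K on ray TG]
2. ∠NGT = 52°  [△NGT]
3. ∠KGN = 52°  [K on ray GT]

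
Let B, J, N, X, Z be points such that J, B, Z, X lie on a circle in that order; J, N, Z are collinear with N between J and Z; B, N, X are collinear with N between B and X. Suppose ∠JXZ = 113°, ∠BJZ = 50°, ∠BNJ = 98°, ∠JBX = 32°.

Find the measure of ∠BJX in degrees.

∠BJX = 85°

1. ∠JBZ = 67°  [cyclic JBZX, opposite ∠B+∠X]
2. ∠BZJ = 63°  [△JBZ]
3. ∠BXJ = 63°  [same arc JB]
4. ∠BJX = 85°  [△JBX]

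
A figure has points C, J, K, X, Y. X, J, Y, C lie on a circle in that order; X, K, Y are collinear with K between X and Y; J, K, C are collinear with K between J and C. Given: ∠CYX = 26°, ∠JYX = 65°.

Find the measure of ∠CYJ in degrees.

1. ∠CJX = 26°  [same arc XC]
2. ∠JCX = 65°  [same arc XJ]
3. ∠CXJ = 89°  [△XJC]
4. ∠CYJ = 91°  [cyclic XJYC, opposite ∠X+∠Y]

∠CYJ = 91°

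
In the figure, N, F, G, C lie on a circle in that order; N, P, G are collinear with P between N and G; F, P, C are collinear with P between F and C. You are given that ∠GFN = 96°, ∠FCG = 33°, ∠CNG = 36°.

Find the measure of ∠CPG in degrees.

1. ∠GCN = 84°  [cyclic NFGC, opposite ∠F+∠C]
2. ∠CGN = 60°  [△NGC]
3. ∠CPG = 87°  [△GPC]

∠CPG = 87°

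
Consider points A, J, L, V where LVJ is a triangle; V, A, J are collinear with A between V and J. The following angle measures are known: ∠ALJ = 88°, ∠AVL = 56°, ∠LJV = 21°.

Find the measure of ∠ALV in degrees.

1. ∠AJL = 21°  [A on ray JV]
2. ∠JAL = 71°  [△LAJ]
3. ∠LAV = 109°  [linear pair at A on VJ]
4. ∠ALV = 15°  [△LVA]

∠ALV = 15°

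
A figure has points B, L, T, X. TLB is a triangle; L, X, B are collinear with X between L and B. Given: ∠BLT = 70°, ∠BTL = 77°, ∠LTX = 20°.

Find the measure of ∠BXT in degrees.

1. ∠TLX = 70°  [X on ray LB]
2. ∠LXT = 90°  [△TLX]
3. ∠BXT = 90°  [linear pair at X on LB]

∠BXT = 90°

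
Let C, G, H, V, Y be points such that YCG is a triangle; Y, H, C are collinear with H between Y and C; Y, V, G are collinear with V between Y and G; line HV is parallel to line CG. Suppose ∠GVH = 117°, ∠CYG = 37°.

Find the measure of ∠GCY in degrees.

1. ∠HVY = 63°  [linear pair at V on YG]
2. ∠HYV = 37°  [H on YC, V on YG]
3. ∠VHY = 80°  [△YHV]
4. ∠GCY = 80°  [HV∥CG, corresponding at H]

∠GCY = 80°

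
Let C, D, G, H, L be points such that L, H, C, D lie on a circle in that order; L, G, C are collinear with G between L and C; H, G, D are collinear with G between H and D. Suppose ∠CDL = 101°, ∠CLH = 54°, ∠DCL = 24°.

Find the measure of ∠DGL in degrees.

∠DGL = 78°

1. ∠CDH = 54°  [same arc HC]
2. ∠CGD = 102°  [△CGD]
3. ∠DGL = 78°  [linear pair at G on LC]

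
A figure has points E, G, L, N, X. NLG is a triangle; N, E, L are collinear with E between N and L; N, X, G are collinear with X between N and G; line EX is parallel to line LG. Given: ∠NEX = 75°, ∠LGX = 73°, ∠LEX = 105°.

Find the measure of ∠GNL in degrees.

1. ∠GLN = 75°  [EX∥LG, corresponding at E]
2. ∠LGN = 73°  [X on ray GN]
3. ∠GNL = 32°  [△NLG]

∠GNL = 32°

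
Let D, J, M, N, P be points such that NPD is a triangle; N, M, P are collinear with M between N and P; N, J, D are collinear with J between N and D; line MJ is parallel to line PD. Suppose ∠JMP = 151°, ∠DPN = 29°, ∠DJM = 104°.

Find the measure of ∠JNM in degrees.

∠JNM = 75°

1. ∠JMN = 29°  [linear pair at M on NP]
2. ∠MJN = 76°  [linear pair at J on ND]
3. ∠JNM = 75°  [△NMJ]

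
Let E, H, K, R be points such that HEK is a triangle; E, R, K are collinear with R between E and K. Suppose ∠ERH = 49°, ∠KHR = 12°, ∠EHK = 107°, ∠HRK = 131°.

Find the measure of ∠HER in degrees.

∠HER = 36°

1. ∠HKR = 37°  [△HRK]
2. ∠EKH = 37°  [R on ray KE]
3. ∠HEK = 36°  [△HEK]
4. ∠HER = 36°  [R on ray EK]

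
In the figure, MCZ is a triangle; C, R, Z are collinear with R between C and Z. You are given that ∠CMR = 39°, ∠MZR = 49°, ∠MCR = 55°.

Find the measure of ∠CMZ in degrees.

1. ∠CZM = 49°  [R on ray ZC]
2. ∠MCZ = 55°  [R on ray CZ]
3. ∠CMZ = 76°  [△MCZ]

∠CMZ = 76°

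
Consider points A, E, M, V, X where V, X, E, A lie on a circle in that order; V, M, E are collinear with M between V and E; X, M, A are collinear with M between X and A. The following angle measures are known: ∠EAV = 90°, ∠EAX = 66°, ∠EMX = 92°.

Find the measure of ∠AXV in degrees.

1. ∠EVX = 66°  [same arc XE]
2. ∠VMX = 88°  [linear pair at M on VE]
3. ∠AXV = 26°  [△VMX]

∠AXV = 26°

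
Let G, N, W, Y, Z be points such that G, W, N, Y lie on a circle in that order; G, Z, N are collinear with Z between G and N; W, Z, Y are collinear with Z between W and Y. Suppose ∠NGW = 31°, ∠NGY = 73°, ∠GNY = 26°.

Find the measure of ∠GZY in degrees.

∠GZY = 57°

1. ∠NYW = 31°  [same arc WN]
2. ∠NZY = 123°  [△NZY]
3. ∠GZY = 57°  [linear pair at Z on GN]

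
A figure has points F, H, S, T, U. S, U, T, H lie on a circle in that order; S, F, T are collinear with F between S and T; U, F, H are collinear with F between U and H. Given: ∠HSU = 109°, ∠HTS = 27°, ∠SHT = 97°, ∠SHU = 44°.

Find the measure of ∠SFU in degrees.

∠SFU = 100°

1. ∠HUS = 27°  [△SUH]
2. ∠SUT = 83°  [cyclic SUTH, opposite ∠U+∠H]
3. ∠STU = 44°  [same arc SU]
4. ∠TSU = 53°  [△SUT]
5. ∠SFU = 100°  [△SFU]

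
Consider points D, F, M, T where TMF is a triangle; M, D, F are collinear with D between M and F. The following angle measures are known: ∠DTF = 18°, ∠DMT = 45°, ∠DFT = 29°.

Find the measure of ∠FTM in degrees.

∠FTM = 106°

1. ∠FMT = 45°  [D on ray MF]
2. ∠MFT = 29°  [D on ray FM]
3. ∠FTM = 106°  [△TMF]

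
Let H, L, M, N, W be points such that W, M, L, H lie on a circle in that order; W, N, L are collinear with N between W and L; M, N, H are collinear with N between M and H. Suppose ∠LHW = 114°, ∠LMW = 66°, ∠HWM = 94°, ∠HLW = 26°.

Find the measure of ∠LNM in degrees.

1. ∠HWL = 40°  [△WLH]
2. ∠HMW = 26°  [same arc WH]
3. ∠HML = 40°  [same arc LH]
4. ∠MHW = 60°  [△WMH]
5. ∠MLW = 60°  [same arc WM]
6. ∠LNM = 80°  [△MNL]

∠LNM = 80°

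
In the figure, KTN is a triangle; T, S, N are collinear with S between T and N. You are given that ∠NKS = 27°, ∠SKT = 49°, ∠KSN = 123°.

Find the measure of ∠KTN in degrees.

∠KTN = 74°

1. ∠KST = 57°  [linear pair at S on TN]
2. ∠KTS = 74°  [△KTS]
3. ∠KTN = 74°  [S on ray TN]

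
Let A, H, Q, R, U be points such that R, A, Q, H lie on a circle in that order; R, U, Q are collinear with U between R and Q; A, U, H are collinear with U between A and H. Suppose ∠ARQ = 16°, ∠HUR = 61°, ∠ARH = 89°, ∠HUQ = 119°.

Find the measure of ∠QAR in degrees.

∠QAR = 118°

1. ∠AHQ = 16°  [same arc AQ]
2. ∠AUQ = 61°  [vertical angles at U]
3. ∠AQH = 91°  [cyclic RAQH, opposite ∠R+∠Q]
4. ∠HAQ = 73°  [△AQH]
5. ∠AQR = 46°  [△AUQ]
6. ∠QAR = 118°  [△RAQ]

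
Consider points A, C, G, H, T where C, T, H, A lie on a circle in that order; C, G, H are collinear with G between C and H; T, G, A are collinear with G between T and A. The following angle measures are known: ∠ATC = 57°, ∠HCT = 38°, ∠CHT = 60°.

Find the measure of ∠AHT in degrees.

∠AHT = 117°

1. ∠CAT = 60°  [same arc CT]
2. ∠ACT = 63°  [△CTA]
3. ∠AHT = 117°  [cyclic CTHA, opposite ∠C+∠H]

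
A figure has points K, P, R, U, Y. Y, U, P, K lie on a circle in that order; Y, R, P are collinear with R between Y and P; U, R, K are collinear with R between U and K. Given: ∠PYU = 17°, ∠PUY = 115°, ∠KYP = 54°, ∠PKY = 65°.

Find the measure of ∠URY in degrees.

1. ∠PKU = 17°  [same arc UP]
2. ∠KPY = 61°  [△YPK]
3. ∠KRP = 102°  [△PRK]
4. ∠URY = 102°  [vertical angles at R]

∠URY = 102°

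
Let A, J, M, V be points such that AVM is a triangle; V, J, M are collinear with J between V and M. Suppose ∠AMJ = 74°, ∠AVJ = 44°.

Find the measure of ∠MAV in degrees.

1. ∠AMV = 74°  [J on ray MV]
2. ∠AVM = 44°  [J on ray VM]
3. ∠MAV = 62°  [△AVM]

∠MAV = 62°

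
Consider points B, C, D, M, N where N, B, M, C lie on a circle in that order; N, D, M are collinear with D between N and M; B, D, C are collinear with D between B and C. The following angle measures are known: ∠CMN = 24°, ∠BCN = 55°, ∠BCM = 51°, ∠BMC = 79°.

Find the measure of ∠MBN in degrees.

1. ∠BMN = 55°  [same arc NB]
2. ∠BNM = 51°  [same arc BM]
3. ∠MBN = 74°  [△NBM]

∠MBN = 74°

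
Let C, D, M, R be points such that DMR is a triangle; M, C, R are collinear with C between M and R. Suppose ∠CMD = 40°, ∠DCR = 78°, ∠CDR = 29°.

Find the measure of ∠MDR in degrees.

∠MDR = 67°

1. ∠DMR = 40°  [C on ray MR]
2. ∠CRD = 73°  [△DCR]
3. ∠DRM = 73°  [C on ray RM]
4. ∠MDR = 67°  [△DMR]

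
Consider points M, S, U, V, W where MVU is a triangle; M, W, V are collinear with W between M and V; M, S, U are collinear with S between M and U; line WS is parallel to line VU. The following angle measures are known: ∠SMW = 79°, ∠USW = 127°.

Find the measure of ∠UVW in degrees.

1. ∠MSW = 53°  [linear pair at S on MU]
2. ∠MWS = 48°  [△MWS]
3. ∠SWV = 132°  [linear pair at W on MV]
4. ∠UVW = 48°  [WS∥VU, co-interior at V–W]

∠UVW = 48°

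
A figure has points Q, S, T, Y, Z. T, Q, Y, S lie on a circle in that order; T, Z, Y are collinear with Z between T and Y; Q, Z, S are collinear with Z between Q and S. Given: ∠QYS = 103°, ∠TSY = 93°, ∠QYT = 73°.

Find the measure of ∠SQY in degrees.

∠SQY = 57°

1. ∠TQY = 87°  [cyclic TQYS, opposite ∠Q+∠S]
2. ∠QTY = 20°  [△TQY]
3. ∠QSY = 20°  [same arc QY]
4. ∠SQY = 57°  [△QYS]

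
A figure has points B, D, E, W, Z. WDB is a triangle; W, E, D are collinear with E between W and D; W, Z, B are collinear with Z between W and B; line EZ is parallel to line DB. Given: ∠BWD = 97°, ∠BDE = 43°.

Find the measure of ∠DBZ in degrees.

1. ∠BDW = 43°  [E on ray DW]
2. ∠DBW = 40°  [△WDB]
3. ∠DBZ = 40°  [Z on ray BW]

∠DBZ = 40°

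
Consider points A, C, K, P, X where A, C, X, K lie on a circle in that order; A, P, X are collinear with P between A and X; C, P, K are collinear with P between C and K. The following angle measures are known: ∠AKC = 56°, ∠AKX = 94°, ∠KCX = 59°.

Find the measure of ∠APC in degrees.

∠APC = 115°

1. ∠AXC = 56°  [same arc AC]
2. ∠CPX = 65°  [△CPX]
3. ∠APC = 115°  [linear pair at P on AX]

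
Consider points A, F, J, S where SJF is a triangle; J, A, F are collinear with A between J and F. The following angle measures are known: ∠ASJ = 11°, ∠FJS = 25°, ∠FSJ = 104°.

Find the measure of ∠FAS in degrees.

1. ∠AJS = 25°  [A on ray JF]
2. ∠JAS = 144°  [△SJA]
3. ∠FAS = 36°  [linear pair at A on JF]

∠FAS = 36°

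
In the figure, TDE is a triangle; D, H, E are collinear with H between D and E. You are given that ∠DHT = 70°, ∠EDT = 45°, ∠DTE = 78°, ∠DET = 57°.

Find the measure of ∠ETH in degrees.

∠ETH = 13°

1. ∠EHT = 110°  [linear pair at H on DE]
2. ∠HET = 57°  [H on ray ED]
3. ∠ETH = 13°  [△THE]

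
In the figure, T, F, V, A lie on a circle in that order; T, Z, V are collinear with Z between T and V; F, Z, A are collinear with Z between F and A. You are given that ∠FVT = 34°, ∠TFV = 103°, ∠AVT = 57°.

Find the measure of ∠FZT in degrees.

1. ∠FTV = 43°  [△TFV]
2. ∠AFT = 57°  [same arc TA]
3. ∠FZT = 80°  [△TZF]

∠FZT = 80°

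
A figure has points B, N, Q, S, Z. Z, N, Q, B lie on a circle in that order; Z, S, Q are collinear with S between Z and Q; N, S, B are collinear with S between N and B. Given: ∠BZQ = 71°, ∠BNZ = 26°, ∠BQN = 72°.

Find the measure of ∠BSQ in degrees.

1. ∠BNQ = 71°  [same arc QB]
2. ∠BQZ = 26°  [same arc ZB]
3. ∠NBQ = 37°  [△NQB]
4. ∠BSQ = 117°  [△QSB]

∠BSQ = 117°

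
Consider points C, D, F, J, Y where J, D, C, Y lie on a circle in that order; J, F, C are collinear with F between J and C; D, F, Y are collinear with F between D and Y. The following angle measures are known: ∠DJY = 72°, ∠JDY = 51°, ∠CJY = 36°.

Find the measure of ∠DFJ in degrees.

1. ∠DCY = 108°  [cyclic JDCY, opposite ∠J+∠C]
2. ∠JCY = 51°  [same arc JY]
3. ∠CDY = 36°  [same arc CY]
4. ∠CYD = 36°  [△DCY]
5. ∠CFY = 93°  [△CFY]
6. ∠DFJ = 93°  [vertical angles at F]

∠DFJ = 93°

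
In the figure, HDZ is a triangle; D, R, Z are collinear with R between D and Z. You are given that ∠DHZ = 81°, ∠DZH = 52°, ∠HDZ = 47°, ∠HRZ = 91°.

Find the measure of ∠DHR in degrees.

1. ∠HDR = 47°  [R on ray DZ]
2. ∠DRH = 89°  [linear pair at R on DZ]
3. ∠DHR = 44°  [△HDR]

∠DHR = 44°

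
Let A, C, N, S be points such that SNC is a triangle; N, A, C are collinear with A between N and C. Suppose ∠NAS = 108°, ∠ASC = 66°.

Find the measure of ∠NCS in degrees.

∠NCS = 42°

1. ∠CAS = 72°  [linear pair at A on NC]
2. ∠ACS = 42°  [△SAC]
3. ∠NCS = 42°  [A on ray CN]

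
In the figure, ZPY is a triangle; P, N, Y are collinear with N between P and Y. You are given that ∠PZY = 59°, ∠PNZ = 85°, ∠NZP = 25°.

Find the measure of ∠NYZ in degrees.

∠NYZ = 51°

1. ∠NPZ = 70°  [△ZPN]
2. ∠YPZ = 70°  [N on ray PY]
3. ∠PYZ = 51°  [△ZPY]
4. ∠NYZ = 51°  [N on ray YP]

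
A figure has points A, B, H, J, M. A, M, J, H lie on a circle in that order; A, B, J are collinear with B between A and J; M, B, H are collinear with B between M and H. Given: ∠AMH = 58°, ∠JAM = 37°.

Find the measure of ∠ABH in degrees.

∠ABH = 95°

1. ∠AJH = 58°  [same arc AH]
2. ∠JHM = 37°  [same arc MJ]
3. ∠HBJ = 85°  [△JBH]
4. ∠ABH = 95°  [linear pair at B on AJ]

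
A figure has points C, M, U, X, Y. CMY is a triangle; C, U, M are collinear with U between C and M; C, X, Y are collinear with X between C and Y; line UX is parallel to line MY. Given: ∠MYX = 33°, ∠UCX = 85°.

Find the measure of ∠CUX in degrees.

∠CUX = 62°

1. ∠CYM = 33°  [X on ray YC]
2. ∠MCY = 85°  [U on CM, X on CY]
3. ∠CMY = 62°  [△CMY]
4. ∠CUX = 62°  [UX∥MY, corresponding at U]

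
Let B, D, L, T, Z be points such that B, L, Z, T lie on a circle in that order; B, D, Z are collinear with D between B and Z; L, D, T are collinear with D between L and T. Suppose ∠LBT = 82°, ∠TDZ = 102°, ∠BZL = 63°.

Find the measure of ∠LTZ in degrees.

∠LTZ = 43°

1. ∠LZT = 98°  [cyclic BLZT, opposite ∠B+∠Z]
2. ∠BDL = 102°  [vertical angles at D]
3. ∠LDZ = 78°  [linear pair at D on BZ]
4. ∠TLZ = 39°  [△LDZ]
5. ∠LTZ = 43°  [△LZT]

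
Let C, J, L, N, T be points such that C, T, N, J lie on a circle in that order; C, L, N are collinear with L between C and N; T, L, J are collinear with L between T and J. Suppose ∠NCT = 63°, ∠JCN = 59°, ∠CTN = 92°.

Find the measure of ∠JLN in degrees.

1. ∠NJT = 63°  [same arc TN]
2. ∠CJN = 88°  [cyclic CTNJ, opposite ∠T+∠J]
3. ∠CNJ = 33°  [△CNJ]
4. ∠JLN = 84°  [△NLJ]

∠JLN = 84°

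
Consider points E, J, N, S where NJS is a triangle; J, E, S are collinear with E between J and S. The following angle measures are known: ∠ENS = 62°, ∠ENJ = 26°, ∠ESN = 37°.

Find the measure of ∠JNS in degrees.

1. ∠NES = 81°  [△NES]
2. ∠JSN = 37°  [E on ray SJ]
3. ∠JEN = 99°  [linear pair at E on JS]
4. ∠EJN = 55°  [△NJE]
5. ∠NJS = 55°  [E on ray JS]
6. ∠JNS = 88°  [△NJS]

∠JNS = 88°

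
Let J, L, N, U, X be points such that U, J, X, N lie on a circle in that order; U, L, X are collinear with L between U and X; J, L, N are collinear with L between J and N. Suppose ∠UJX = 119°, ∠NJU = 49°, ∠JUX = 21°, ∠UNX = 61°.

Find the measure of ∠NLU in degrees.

∠NLU = 70°

1. ∠JXU = 40°  [△UJX]
2. ∠NXU = 49°  [same arc UN]
3. ∠NUX = 70°  [△UXN]
4. ∠JNU = 40°  [same arc UJ]
5. ∠NLU = 70°  [△ULN]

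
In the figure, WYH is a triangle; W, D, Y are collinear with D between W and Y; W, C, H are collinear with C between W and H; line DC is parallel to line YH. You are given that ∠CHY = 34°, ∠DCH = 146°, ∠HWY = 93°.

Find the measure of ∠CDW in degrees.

∠CDW = 53°

1. ∠DCW = 34°  [linear pair at C on WH]
2. ∠CWD = 93°  [D on WY, C on WH]
3. ∠CDW = 53°  [△WDC]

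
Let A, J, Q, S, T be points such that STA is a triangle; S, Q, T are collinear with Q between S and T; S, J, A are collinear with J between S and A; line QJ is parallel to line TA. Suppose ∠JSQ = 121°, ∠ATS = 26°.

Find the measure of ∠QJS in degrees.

∠QJS = 33°

1. ∠AST = 121°  [Q on ST, J on SA]
2. ∠SAT = 33°  [△STA]
3. ∠QJS = 33°  [QJ∥TA, corresponding at J]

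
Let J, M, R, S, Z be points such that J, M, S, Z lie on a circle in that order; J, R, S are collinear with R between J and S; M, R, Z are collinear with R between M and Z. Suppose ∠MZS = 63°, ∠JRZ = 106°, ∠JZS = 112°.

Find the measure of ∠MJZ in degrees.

∠MJZ = 88°

1. ∠MJS = 63°  [same arc MS]
2. ∠MRS = 106°  [vertical angles at R]
3. ∠JMS = 68°  [cyclic JMSZ, opposite ∠M+∠Z]
4. ∠JSM = 49°  [△JMS]
5. ∠JRM = 74°  [linear pair at R on JS]
6. ∠JZM = 49°  [same arc JM]
7. ∠JMZ = 43°  [△JRM]
8. ∠MJZ = 88°  [△JMZ]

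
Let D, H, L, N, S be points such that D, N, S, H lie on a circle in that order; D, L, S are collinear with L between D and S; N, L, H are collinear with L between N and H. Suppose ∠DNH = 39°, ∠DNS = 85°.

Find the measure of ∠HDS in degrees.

∠HDS = 46°

1. ∠DSH = 39°  [same arc DH]
2. ∠DHS = 95°  [cyclic DNSH, opposite ∠N+∠H]
3. ∠HDS = 46°  [△DSH]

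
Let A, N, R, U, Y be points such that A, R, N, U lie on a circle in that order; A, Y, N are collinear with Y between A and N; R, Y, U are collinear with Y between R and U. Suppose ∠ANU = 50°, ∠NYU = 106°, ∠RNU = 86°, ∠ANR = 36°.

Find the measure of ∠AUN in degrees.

1. ∠AYU = 74°  [linear pair at Y on AN]
2. ∠AUR = 36°  [same arc AR]
3. ∠NAU = 70°  [△AYU]
4. ∠AUN = 60°  [△ANU]

∠AUN = 60°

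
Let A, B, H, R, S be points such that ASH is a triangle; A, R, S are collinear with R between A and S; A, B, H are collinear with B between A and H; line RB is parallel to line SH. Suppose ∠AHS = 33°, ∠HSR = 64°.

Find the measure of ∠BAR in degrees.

∠BAR = 83°

1. ∠ASH = 64°  [R on ray SA]
2. ∠HAS = 83°  [△ASH]
3. ∠BAR = 83°  [R on AS, B on AH]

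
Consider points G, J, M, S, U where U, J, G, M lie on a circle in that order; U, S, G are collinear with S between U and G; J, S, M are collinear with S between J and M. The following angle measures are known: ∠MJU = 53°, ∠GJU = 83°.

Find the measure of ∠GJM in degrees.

1. ∠MGU = 53°  [same arc UM]
2. ∠GMU = 97°  [cyclic UJGM, opposite ∠J+∠M]
3. ∠GUM = 30°  [△UGM]
4. ∠GJM = 30°  [same arc GM]

∠GJM = 30°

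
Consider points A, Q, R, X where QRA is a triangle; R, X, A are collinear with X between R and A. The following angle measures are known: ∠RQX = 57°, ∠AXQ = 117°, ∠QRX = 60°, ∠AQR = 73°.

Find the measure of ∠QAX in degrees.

∠QAX = 47°

1. ∠ARQ = 60°  [X on ray RA]
2. ∠QAR = 47°  [△QRA]
3. ∠QAX = 47°  [X on ray AR]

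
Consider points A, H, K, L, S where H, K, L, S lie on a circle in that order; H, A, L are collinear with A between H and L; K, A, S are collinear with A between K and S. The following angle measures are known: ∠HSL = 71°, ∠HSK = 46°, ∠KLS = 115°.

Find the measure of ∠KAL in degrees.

1. ∠HKL = 109°  [cyclic HKLS, opposite ∠K+∠S]
2. ∠HLK = 46°  [same arc HK]
3. ∠KHS = 65°  [cyclic HKLS, opposite ∠H+∠L]
4. ∠KHL = 25°  [△HKL]
5. ∠HKS = 69°  [△HKS]
6. ∠HAK = 86°  [△HAK]
7. ∠KAL = 94°  [linear pair at A on HL]

∠KAL = 94°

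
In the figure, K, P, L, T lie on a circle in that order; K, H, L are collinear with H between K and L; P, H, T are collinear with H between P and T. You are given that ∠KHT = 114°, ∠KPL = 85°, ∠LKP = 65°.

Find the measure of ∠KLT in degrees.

1. ∠LHT = 66°  [linear pair at H on KL]
2. ∠LTP = 65°  [same arc PL]
3. ∠KLT = 49°  [△LHT]

∠KLT = 49°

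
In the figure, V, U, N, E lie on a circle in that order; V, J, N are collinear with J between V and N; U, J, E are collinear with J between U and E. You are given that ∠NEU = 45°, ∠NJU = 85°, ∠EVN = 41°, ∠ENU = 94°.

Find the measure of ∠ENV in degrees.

∠ENV = 40°

1. ∠NVU = 45°  [same arc UN]
2. ∠UJV = 95°  [linear pair at J on VN]
3. ∠EUV = 40°  [△VJU]
4. ∠ENV = 40°  [same arc VE]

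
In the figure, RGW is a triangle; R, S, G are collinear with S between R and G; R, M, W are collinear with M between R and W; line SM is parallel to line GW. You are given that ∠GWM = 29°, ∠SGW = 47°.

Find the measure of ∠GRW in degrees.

1. ∠GWR = 29°  [M on ray WR]
2. ∠RGW = 47°  [S on ray GR]
3. ∠GRW = 104°  [△RGW]

∠GRW = 104°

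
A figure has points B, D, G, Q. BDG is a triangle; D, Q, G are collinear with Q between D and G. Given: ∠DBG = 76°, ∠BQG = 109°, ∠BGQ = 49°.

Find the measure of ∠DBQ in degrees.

1. ∠BQD = 71°  [linear pair at Q on DG]
2. ∠BGD = 49°  [Q on ray GD]
3. ∠BDG = 55°  [△BDG]
4. ∠BDQ = 55°  [Q on ray DG]
5. ∠DBQ = 54°  [△BDQ]

∠DBQ = 54°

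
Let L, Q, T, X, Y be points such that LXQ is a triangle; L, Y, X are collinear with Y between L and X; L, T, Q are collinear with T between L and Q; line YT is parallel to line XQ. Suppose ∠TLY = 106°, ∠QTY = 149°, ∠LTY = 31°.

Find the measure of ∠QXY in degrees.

1. ∠LYT = 43°  [△LYT]
2. ∠TYX = 137°  [linear pair at Y on LX]
3. ∠QXY = 43°  [YT∥XQ, co-interior at X–Y]

∠QXY = 43°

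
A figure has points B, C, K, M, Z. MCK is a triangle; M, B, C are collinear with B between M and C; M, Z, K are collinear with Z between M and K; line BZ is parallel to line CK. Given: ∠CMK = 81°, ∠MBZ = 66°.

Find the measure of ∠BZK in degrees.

∠BZK = 147°

1. ∠BMZ = 81°  [B on MC, Z on MK]
2. ∠BZM = 33°  [△MBZ]
3. ∠BZK = 147°  [linear pair at Z on MK]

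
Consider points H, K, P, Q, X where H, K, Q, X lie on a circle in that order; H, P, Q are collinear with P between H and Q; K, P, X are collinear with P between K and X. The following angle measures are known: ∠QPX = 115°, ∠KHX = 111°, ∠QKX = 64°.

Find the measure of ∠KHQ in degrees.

1. ∠KQX = 69°  [cyclic HKQX, opposite ∠H+∠Q]
2. ∠KXQ = 47°  [△KQX]
3. ∠KHQ = 47°  [same arc KQ]

∠KHQ = 47°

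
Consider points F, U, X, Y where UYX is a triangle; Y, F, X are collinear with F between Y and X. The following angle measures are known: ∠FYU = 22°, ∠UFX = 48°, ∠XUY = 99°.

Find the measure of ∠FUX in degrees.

∠FUX = 73°

1. ∠UYX = 22°  [F on ray YX]
2. ∠UXY = 59°  [△UYX]
3. ∠FXU = 59°  [F on ray XY]
4. ∠FUX = 73°  [△UFX]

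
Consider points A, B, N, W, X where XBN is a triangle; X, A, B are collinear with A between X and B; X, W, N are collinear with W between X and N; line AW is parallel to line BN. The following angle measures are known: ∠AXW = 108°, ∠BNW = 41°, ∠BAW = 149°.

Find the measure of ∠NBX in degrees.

∠NBX = 31°

1. ∠BXN = 108°  [A on XB, W on XN]
2. ∠BNX = 41°  [W on ray NX]
3. ∠NBX = 31°  [△XBN]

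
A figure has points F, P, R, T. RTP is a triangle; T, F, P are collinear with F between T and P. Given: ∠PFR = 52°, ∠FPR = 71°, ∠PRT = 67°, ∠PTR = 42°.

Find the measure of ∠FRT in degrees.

∠FRT = 10°

1. ∠RFT = 128°  [linear pair at F on TP]
2. ∠FTR = 42°  [F on ray TP]
3. ∠FRT = 10°  [△RTF]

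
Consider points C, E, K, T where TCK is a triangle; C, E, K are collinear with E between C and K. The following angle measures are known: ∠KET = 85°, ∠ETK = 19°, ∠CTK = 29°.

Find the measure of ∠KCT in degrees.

∠KCT = 75°

1. ∠EKT = 76°  [△TEK]
2. ∠CKT = 76°  [E on ray KC]
3. ∠KCT = 75°  [△TCK]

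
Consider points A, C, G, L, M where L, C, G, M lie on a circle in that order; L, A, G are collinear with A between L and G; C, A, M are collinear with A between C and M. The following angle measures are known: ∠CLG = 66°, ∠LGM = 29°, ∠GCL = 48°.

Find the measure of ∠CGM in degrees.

∠CGM = 95°

1. ∠CGL = 66°  [△LCG]
2. ∠LCM = 29°  [same arc LM]
3. ∠CML = 66°  [same arc LC]
4. ∠CLM = 85°  [△LCM]
5. ∠CGM = 95°  [cyclic LCGM, opposite ∠L+∠G]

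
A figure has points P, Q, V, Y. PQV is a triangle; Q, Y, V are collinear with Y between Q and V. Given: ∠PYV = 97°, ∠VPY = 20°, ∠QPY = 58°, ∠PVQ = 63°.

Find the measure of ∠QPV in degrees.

∠QPV = 78°

1. ∠PYQ = 83°  [linear pair at Y on QV]
2. ∠PQY = 39°  [△PQY]
3. ∠PQV = 39°  [Y on ray QV]
4. ∠QPV = 78°  [△PQV]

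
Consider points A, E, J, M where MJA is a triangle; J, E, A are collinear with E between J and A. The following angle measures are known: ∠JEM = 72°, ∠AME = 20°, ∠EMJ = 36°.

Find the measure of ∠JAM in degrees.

∠JAM = 52°

1. ∠AEM = 108°  [linear pair at E on JA]
2. ∠EAM = 52°  [△MEA]
3. ∠JAM = 52°  [E on ray AJ]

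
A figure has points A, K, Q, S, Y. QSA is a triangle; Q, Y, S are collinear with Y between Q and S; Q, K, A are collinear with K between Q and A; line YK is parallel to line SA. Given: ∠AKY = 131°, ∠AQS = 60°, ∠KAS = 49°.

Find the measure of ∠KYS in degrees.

∠KYS = 109°

1. ∠QKY = 49°  [linear pair at K on QA]
2. ∠KQY = 60°  [Y on QS, K on QA]
3. ∠KYQ = 71°  [△QYK]
4. ∠KYS = 109°  [linear pair at Y on QS]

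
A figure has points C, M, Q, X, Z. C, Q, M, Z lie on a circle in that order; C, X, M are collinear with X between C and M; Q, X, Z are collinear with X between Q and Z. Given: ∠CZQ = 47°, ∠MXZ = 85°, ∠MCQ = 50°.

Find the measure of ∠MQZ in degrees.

∠MQZ = 38°

1. ∠CMQ = 47°  [same arc CQ]
2. ∠CXQ = 85°  [vertical angles at X]
3. ∠MXQ = 95°  [linear pair at X on CM]
4. ∠MQZ = 38°  [△QXM]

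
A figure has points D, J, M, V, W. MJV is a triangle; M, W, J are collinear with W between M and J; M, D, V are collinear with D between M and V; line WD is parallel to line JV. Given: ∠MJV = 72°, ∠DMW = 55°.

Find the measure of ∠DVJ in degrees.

∠DVJ = 53°

1. ∠DWM = 72°  [WD∥JV, corresponding at W]
2. ∠MDW = 53°  [△MWD]
3. ∠VDW = 127°  [linear pair at D on MV]
4. ∠DVJ = 53°  [WD∥JV, co-interior at V–D]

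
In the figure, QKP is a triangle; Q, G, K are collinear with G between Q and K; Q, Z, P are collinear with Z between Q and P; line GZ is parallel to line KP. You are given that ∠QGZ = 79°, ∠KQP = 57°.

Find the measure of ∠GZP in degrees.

1. ∠PKQ = 79°  [GZ∥KP, corresponding at G]
2. ∠KPQ = 44°  [△QKP]
3. ∠GZQ = 44°  [GZ∥KP, corresponding at Z]
4. ∠GZP = 136°  [linear pair at Z on QP]

∠GZP = 136°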